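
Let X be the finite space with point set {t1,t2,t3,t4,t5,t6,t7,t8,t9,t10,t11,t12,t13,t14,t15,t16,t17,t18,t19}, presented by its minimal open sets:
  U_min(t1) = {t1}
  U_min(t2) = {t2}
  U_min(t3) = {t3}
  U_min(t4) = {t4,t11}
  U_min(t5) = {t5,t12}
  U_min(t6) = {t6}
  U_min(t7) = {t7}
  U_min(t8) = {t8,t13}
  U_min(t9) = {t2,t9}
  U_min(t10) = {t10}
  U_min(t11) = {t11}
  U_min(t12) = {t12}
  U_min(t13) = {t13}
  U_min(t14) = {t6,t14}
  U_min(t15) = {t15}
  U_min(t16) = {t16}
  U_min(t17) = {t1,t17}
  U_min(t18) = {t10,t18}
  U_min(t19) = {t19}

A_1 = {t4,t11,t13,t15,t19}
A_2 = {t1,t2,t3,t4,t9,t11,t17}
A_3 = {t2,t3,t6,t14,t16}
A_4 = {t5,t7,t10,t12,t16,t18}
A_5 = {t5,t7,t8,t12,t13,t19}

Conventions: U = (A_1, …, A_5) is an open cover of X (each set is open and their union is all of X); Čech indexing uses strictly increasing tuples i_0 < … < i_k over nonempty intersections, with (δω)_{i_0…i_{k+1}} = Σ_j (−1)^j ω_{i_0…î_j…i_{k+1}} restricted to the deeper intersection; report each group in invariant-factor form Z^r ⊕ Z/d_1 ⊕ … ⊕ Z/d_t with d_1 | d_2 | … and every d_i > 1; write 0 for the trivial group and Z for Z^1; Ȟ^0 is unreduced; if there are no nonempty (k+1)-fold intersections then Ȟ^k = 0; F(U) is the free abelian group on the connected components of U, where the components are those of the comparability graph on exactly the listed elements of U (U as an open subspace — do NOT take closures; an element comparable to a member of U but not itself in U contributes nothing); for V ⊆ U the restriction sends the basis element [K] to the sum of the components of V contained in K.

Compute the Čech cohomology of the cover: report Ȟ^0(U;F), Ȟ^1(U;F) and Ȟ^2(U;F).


cover nerve:
  A12={t4,t11} A15={t13,t19} A23={t2,t3} A34={t16} A45={t5,t7,t12}
components per intersection:
  A1: {t4,t11} {t13} {t15} {t19}
  A2: {t1,t17} {t2,t9} {t3} {t4,t11}
  A3: {t2} {t3} {t6,t14} {t16}
  A4: {t5,t12} {t7} {t10,t18} {t16}
  A5: {t5,t12} {t7} {t8,t13} {t19}
  A12: {t4,t11}
  A15: {t13} {t19}
  A23: {t2} {t3}
  A34: {t16}
  A45: {t5,t12} {t7}
C dims 20,8; δ0: rk 8, SNF 1^8
Ȟ^0: (20−8)−0=12 ⇒ Z^12
Ȟ^1: (8−0)−8=0 ⇒ 0
Ȟ^2: (0−0)−0=0 ⇒ 0

Ȟ^0(U;F) ≅ Z^12, Ȟ^1(U;F) ≅ 0, Ȟ^2(U;F) ≅ 0


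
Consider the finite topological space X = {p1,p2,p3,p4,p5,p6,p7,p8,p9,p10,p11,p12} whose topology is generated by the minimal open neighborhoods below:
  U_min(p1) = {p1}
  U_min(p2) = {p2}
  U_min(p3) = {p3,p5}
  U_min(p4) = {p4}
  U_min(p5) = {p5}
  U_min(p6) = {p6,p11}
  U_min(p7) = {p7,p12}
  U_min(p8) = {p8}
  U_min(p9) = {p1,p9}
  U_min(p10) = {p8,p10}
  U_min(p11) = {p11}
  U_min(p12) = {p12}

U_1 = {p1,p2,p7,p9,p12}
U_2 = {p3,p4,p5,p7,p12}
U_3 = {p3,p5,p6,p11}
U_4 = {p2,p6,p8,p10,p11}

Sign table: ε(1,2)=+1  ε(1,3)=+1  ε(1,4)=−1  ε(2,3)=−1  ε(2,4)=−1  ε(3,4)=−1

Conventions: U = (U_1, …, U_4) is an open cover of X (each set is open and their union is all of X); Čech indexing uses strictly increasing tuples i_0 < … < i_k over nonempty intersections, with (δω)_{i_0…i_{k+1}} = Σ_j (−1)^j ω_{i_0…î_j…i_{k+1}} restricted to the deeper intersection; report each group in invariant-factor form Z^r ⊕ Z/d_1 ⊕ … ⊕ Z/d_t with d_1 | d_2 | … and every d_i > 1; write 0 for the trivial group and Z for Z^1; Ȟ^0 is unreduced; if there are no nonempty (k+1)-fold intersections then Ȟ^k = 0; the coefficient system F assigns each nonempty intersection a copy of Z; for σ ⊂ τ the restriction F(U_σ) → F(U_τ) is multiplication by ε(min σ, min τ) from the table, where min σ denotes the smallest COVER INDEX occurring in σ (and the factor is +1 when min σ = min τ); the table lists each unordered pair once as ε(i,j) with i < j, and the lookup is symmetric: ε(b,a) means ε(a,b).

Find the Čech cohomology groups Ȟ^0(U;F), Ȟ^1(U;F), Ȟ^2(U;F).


Ȟ^0 = 0; Ȟ^1 = Z/2; Ȟ^2 = 0

nonempty overlaps:
  U12={p7,p12} U14={p2} U23={p3,p5} U34={p6,p11}
C dims 4,4; δ0: rk 4, SNF 1^3·2
degree 0: 4−4−0 = 0 → Ȟ^0 ≅ 0
degree 1: 4−0−4 = 0 plus torsion [2] → Ȟ^1 ≅ Z/2
degree 2: 0−0−0 = 0 → Ȟ^2 ≅ 0


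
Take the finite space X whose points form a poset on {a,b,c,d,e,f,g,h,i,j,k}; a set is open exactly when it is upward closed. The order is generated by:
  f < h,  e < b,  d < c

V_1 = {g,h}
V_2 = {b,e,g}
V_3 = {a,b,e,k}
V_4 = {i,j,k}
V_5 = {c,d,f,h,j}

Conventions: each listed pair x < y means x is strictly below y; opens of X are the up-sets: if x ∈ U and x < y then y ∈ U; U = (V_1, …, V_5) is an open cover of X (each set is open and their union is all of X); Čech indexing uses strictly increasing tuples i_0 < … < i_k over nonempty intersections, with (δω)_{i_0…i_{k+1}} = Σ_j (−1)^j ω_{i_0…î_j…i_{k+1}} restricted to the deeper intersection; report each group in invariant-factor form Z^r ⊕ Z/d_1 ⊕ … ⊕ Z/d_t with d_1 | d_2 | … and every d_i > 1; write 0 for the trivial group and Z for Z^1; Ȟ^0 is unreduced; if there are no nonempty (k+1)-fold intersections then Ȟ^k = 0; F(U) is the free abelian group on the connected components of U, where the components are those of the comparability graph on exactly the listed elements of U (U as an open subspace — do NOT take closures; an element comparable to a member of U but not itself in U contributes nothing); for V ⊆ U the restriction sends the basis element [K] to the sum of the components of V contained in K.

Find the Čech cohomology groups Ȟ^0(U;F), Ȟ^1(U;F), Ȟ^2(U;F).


Ȟ^0 ≅ Z^8,  Ȟ^1 ≅ 0,  Ȟ^2 ≅ 0

nonempty intersections:
  V12={g} V15={h} V23={b,e} V34={k} V45={j}
components per intersection:
  V1: {g} {h}
  V2: {b,e} {g}
  V3: {a} {b,e} {k}
  V4: {i} {j} {k}
  V5: {c,d} {f,h} {j}
  V12: {g}
  V15: {h}
  V23: {b,e}
  V34: {k}
  V45: {j}
C dims 13,5; δ0: rk 5, SNF 1^5
Ȟ^0: (13−5)−0=8 ⇒ Z^8
Ȟ^1: (5−0)−5=0 ⇒ 0
Ȟ^2: (0−0)−0=0 ⇒ 0


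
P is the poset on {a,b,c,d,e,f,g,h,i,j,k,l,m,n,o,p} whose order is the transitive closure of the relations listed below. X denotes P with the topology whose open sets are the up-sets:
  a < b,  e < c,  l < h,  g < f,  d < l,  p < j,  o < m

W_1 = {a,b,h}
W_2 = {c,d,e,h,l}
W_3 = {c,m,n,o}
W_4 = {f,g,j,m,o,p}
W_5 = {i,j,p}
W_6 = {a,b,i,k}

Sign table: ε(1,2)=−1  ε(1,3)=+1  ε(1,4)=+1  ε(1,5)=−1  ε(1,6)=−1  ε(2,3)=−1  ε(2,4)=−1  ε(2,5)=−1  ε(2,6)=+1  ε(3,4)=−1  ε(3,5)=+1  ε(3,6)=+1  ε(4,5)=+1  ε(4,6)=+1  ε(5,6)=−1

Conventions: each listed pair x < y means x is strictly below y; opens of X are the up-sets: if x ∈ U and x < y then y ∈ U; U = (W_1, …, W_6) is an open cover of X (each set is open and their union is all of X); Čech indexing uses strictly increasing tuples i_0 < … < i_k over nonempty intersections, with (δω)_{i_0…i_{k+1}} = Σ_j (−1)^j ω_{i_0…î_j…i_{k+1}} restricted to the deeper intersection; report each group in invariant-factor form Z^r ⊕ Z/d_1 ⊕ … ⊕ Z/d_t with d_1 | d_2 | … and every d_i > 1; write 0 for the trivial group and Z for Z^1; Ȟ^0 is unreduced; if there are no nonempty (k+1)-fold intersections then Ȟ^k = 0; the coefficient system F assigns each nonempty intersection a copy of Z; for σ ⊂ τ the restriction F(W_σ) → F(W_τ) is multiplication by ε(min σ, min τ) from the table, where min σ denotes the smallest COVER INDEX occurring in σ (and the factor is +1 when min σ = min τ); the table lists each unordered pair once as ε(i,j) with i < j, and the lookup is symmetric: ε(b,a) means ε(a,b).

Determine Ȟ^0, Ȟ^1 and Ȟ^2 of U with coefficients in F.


Ȟ^0 = 0; Ȟ^1 = Z/2; Ȟ^2 = 0

nonempty intersections:
  W12={h} W16={a,b} W23={c} W34={m,o} W45={j,p} W56={i}
C dims 6,6; δ0: rk 6, SNF 1^5·2
Ȟ^0: (6−6)−0=0 ⇒ 0
Ȟ^1: (6−0)−6=0 plus torsion [2] ⇒ Z/2
Ȟ^2: (0−0)−0=0 ⇒ 0


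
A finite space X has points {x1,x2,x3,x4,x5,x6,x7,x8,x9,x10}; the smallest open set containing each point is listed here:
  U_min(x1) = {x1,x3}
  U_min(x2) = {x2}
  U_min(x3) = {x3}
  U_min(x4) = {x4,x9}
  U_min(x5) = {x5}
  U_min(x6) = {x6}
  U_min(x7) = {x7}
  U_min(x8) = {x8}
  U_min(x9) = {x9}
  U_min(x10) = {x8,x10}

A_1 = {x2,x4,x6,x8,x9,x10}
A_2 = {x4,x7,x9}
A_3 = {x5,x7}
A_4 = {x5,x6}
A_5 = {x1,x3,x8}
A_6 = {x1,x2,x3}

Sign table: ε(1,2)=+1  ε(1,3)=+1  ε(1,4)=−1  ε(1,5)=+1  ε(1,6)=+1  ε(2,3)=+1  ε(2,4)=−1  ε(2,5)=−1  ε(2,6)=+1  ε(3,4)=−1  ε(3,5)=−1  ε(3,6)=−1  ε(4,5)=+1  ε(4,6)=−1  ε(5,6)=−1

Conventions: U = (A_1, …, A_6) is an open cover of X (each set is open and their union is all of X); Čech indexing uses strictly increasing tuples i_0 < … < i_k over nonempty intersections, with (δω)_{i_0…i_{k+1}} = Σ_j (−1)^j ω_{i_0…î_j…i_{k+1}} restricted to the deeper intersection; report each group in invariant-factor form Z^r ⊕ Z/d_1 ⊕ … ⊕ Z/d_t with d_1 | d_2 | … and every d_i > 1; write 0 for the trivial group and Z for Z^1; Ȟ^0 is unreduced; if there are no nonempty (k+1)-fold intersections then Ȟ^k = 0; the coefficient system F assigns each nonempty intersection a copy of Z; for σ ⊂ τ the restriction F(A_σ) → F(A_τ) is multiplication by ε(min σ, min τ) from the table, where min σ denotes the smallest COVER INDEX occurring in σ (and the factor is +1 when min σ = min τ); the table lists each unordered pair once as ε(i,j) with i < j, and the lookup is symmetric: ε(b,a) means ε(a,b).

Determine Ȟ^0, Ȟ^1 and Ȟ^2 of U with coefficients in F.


Ȟ^0 = 0,  Ȟ^1 = Z ⊕ Z/2,  Ȟ^2 = 0

nerve of the cover:
  A12={x4,x9} A14={x6} A15={x8} A16={x2} A23={x7} A34={x5} A56={x1,x3}
C dims 6,7; δ0: rk 6, SNF 1^5·2
Ȟ^0 = (6 − 6) − 0 = 0, so Ȟ^0 ≅ 0
Ȟ^1 = (7 − 0) − 6 = 1 plus torsion [2], so Ȟ^1 ≅ Z ⊕ Z/2
Ȟ^2 = (0 − 0) − 0 = 0, so Ȟ^2 ≅ 0


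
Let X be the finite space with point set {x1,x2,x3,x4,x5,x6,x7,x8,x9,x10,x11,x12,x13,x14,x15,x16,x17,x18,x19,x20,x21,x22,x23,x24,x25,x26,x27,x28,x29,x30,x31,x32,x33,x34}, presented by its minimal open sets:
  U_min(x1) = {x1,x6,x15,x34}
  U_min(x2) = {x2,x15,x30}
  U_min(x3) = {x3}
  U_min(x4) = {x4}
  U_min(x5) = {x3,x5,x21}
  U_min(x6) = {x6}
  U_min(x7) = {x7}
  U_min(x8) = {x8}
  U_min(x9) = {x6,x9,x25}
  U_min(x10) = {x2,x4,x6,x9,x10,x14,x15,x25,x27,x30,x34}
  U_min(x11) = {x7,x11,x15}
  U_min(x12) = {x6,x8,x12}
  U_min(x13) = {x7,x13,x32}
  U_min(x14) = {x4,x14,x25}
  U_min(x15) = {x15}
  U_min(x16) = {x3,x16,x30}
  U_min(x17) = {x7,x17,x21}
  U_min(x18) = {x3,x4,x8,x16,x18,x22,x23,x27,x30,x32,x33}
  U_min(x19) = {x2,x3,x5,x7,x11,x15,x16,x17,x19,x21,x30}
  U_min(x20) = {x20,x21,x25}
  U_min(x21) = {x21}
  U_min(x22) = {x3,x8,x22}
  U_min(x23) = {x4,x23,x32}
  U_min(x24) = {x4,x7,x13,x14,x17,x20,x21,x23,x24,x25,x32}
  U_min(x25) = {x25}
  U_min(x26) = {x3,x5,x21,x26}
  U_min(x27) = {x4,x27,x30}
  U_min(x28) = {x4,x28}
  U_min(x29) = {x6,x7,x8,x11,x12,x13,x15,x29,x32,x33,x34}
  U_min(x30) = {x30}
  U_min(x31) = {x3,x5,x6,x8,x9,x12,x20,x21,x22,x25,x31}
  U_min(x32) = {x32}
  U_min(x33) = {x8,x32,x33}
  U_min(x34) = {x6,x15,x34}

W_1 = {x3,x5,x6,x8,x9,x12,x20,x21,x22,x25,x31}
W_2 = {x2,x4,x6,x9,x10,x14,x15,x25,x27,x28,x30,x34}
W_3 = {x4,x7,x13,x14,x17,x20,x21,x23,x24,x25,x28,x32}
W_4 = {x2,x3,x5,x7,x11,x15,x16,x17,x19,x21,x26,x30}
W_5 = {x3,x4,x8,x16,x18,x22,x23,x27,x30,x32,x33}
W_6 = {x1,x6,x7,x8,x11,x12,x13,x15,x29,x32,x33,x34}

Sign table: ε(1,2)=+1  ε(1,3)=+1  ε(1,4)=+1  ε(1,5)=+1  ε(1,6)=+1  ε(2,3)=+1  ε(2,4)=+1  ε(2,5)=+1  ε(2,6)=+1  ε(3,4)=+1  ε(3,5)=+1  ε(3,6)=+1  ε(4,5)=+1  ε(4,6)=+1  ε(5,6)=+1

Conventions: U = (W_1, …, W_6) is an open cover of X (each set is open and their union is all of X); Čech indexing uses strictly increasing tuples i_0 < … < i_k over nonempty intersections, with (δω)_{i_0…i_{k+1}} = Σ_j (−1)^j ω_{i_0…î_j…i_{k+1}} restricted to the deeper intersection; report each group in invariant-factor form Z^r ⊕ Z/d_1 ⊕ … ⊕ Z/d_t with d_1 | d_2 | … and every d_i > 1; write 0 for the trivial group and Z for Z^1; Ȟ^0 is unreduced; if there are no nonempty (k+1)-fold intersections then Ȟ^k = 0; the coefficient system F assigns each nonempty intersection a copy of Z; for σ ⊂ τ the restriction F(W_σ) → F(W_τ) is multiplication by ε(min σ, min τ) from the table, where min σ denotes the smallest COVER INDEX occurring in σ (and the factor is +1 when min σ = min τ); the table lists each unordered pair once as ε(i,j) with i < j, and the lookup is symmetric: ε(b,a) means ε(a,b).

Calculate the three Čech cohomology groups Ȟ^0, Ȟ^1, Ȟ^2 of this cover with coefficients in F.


cover nerve:
  W12={x6,x9,x25} W13={x20,x21,x25} W14={x3,x5,x21} W15={x3,x8,x22} W16={x6,x8,x12} W23={x4,x14,x25,x28} W24={x2,x15,x30} W25={x4,x27,x30} W26={x6,x15,x34} W34={x7,x17,x21} W35={x4,x23,x32} W36={x7,x13,x32} W45={x3,x16,x30} W46={x7,x11,x15} W56={x8,x32,x33}
  W123={x25} W126={x6} W134={x21} W145={x3} W156={x8} W235={x4} W245={x30} W246={x15} W346={x7} W356={x32}
C dims 6,15,10; δ0: rk 5, SNF 1^5; δ1: rk 10, SNF 1^9·2
Ȟ^0: (6−5)−0=1 ⇒ Z
Ȟ^1: (15−10)−5=0 ⇒ 0
Ȟ^2: (10−0)−10=0 plus torsion [2] ⇒ Z/2

Ȟ^0 = Z, Ȟ^1 = 0, Ȟ^2 = Z/2


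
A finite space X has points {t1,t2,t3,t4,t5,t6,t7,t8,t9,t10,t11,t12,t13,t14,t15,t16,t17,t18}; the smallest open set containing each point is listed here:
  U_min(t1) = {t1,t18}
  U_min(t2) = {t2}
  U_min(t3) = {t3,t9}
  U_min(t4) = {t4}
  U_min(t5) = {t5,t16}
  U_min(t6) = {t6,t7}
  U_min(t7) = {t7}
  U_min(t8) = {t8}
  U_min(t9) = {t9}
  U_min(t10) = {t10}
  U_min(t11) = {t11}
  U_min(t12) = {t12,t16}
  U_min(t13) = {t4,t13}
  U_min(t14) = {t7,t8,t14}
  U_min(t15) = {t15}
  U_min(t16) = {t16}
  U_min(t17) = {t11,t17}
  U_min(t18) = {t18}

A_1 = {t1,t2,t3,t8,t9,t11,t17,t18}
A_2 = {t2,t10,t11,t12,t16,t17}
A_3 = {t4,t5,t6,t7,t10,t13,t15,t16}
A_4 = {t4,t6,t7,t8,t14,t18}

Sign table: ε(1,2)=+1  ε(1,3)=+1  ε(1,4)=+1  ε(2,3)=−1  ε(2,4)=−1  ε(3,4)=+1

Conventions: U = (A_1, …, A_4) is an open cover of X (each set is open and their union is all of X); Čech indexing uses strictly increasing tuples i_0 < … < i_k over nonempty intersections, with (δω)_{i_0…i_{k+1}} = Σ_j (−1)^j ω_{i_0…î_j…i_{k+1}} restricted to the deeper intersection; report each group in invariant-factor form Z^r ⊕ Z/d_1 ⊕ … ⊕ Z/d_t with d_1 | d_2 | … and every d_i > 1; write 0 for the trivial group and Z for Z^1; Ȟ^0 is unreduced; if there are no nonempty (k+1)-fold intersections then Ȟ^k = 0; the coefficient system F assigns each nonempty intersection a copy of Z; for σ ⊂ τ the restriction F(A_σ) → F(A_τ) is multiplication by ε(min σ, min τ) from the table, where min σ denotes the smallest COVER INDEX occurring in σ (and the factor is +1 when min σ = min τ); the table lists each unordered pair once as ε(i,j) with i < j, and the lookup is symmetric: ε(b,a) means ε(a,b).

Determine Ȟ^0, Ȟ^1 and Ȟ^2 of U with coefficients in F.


nonempty overlaps:
  A12={t2,t11,t17} A14={t8,t18} A23={t10,t16} A34={t4,t6,t7}
C dims 4,4; δ0: rk 4, SNF 1^3·2
degree 0: 4−4−0 = 0 → Ȟ^0 ≅ 0
degree 1: 4−0−4 = 0 plus torsion [2] → Ȟ^1 ≅ Z/2
degree 2: 0−0−0 = 0 → Ȟ^2 ≅ 0

Ȟ^0 ≅ 0; Ȟ^1 ≅ Z/2; Ȟ^2 ≅ 0


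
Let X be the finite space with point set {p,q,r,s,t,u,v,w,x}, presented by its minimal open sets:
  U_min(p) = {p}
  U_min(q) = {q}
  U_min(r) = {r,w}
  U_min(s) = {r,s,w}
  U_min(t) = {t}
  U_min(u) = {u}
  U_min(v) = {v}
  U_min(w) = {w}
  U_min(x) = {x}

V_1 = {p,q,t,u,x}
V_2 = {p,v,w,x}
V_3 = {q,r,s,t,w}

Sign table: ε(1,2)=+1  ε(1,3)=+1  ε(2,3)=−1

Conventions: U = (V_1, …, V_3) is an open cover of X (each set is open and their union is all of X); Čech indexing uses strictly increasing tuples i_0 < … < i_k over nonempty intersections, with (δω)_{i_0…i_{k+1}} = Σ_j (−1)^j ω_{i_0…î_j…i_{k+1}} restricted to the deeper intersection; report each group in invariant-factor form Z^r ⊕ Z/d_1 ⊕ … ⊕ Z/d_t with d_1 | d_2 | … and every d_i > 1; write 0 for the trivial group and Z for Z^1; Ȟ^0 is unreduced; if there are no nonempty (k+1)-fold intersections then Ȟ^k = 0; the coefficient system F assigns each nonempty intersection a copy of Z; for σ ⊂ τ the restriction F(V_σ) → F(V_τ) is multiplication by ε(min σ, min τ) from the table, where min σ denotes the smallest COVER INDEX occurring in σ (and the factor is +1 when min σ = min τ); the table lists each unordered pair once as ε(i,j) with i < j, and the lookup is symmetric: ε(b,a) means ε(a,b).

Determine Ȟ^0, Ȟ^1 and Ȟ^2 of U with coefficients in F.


Ȟ^0 = 0; Ȟ^1 = Z/2; Ȟ^2 = 0

cover nerve:
  V12={p,x} V13={q,t} V23={w}
C dims 3,3; δ0: rk 3, SNF 1^2·2
Ȟ^0: (3−3)−0=0 ⇒ 0
Ȟ^1: (3−0)−3=0 plus torsion [2] ⇒ Z/2
Ȟ^2: (0−0)−0=0 ⇒ 0


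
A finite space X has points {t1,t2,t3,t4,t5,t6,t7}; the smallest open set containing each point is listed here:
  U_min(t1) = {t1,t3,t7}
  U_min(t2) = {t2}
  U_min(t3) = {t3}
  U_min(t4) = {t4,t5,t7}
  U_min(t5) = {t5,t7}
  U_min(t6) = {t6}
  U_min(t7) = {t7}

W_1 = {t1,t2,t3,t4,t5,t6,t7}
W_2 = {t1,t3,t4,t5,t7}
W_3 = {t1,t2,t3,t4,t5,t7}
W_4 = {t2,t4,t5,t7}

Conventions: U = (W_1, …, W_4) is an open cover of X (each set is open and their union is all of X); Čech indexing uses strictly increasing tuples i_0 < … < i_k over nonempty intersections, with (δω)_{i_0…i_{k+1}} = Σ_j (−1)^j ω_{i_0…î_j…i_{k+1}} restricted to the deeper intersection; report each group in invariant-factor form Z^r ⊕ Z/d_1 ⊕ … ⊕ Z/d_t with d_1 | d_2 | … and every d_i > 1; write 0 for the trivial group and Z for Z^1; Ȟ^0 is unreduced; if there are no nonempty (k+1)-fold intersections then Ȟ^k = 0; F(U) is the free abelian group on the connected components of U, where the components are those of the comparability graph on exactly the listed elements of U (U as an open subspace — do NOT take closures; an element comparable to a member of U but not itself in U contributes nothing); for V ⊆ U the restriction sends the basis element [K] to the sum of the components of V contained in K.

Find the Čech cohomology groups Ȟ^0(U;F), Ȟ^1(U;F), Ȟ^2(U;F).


cover nerve:
  W12={t1,t3,t4,t5,t7} W13={t1,t2,t3,t4,t5,t7} W14={t2,t4,t5,t7} W23={t1,t3,t4,t5,t7} W24={t4,t5,t7} W34={t2,t4,t5,t7}
  W123={t1,t3,t4,t5,t7} W124={t4,t5,t7} W134={t2,t4,t5,t7} W234={t4,t5,t7}
  W1234={t4,t5,t7}
components per intersection:
  W1: {t1,t3,t4,t5,t7} {t2} {t6}
  W2: {t1,t3,t4,t5,t7}
  W3: {t1,t3,t4,t5,t7} {t2}
  W4: {t2} {t4,t5,t7}
  W12: {t1,t3,t4,t5,t7}
  W13: {t1,t3,t4,t5,t7} {t2}
  W14: {t2} {t4,t5,t7}
  W23: {t1,t3,t4,t5,t7}
  W24: {t4,t5,t7}
  W34: {t2} {t4,t5,t7}
  W123: {t1,t3,t4,t5,t7}
  W124: {t4,t5,t7}
  W134: {t2} {t4,t5,t7}
  W234: {t4,t5,t7}
  W1234: {t4,t5,t7}
C dims 8,9,5,1; δ0: rk 5, SNF 1^5; δ1: rk 4, SNF 1^4; δ2: rk 1, SNF 1^1
Ȟ^0: (8−5)−0=3 ⇒ Z^3
Ȟ^1: (9−4)−5=0 ⇒ 0
Ȟ^2: (5−1)−4=0 ⇒ 0

Ȟ^0 = Z^3, Ȟ^1 = 0, Ȟ^2 = 0


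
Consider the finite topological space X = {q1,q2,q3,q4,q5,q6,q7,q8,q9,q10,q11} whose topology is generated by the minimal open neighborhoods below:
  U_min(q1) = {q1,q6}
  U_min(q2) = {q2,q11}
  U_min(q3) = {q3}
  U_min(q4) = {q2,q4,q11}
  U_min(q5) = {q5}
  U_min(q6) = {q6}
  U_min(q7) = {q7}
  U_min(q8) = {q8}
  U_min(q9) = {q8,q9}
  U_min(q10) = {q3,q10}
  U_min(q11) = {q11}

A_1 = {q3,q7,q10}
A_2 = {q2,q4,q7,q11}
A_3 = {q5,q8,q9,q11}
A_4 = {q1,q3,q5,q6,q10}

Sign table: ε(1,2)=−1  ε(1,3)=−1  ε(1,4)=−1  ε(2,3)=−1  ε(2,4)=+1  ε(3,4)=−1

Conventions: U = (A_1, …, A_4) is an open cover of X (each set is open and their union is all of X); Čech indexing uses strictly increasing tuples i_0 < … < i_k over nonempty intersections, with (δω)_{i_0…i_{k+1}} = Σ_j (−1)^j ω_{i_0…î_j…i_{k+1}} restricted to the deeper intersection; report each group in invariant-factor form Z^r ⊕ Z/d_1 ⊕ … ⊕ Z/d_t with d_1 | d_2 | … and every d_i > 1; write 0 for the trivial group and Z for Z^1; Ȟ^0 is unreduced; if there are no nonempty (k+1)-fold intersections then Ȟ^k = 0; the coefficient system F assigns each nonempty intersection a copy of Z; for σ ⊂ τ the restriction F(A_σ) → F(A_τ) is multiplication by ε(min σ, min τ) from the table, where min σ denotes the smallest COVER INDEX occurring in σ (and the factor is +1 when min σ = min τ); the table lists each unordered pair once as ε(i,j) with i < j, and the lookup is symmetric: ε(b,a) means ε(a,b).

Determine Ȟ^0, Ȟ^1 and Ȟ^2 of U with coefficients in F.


Ȟ^0 = Z, Ȟ^1 = Z and Ȟ^2 = 0

nonempty overlaps:
  A12={q7} A14={q3,q10} A23={q11} A34={q5}
C dims 4,4; δ0: rk 3, SNF 1^3
degree 0: 4−3−0 = 1 → Ȟ^0 ≅ Z
degree 1: 4−0−3 = 1 → Ȟ^1 ≅ Z
degree 2: 0−0−0 = 0 → Ȟ^2 ≅ 0


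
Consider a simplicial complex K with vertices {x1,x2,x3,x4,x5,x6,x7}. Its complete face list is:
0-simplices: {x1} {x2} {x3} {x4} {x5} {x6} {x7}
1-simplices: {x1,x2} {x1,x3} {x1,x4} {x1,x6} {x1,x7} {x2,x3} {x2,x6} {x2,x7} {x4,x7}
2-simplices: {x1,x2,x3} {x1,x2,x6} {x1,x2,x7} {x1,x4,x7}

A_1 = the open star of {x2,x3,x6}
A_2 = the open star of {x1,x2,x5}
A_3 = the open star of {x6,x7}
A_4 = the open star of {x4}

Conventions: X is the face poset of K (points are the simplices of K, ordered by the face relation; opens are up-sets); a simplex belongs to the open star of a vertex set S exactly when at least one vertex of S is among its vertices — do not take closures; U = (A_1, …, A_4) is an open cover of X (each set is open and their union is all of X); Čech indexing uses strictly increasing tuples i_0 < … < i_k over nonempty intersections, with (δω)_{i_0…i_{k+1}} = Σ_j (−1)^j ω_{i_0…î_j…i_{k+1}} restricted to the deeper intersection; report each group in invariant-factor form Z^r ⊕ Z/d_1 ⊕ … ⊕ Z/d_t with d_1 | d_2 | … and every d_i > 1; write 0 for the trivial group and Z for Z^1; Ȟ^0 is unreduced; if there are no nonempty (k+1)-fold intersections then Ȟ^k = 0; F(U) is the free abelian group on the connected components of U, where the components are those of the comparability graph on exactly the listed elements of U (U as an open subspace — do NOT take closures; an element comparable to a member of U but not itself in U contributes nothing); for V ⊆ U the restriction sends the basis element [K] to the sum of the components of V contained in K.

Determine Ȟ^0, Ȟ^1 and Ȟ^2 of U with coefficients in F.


intersection data:
  A1={{x2},{x3},{x6},{x1,x2},{x1,x3},{x1,x6},{x2,x3},{x2,x6},{x2,x7},{x1,x2,x3},{x1,x2,x6},{x1,x2,x7}} A2={{x1},{x2},{x5},{x1,x2},{x1,x3},{x1,x4},{x1,x6},{x1,x7},{x2,x3},{x2,x6},{x2,x7},{x1,x2,x3},{x1,x2,x6},{x1,x2,x7},{x1,x4,x7}} A3={{x6},{x7},{x1,x6},{x1,x7},{x2,x6},{x2,x7},{x4,x7},{x1,x2,x6},{x1,x2,x7},{x1,x4,x7}} A4={{x4},{x1,x4},{x4,x7},{x1,x4,x7}}
  A12={{x2},{x1,x2},{x1,x3},{x1,x6},{x2,x3},{x2,x6},{x2,x7},{x1,x2,x3},{x1,x2,x6},{x1,x2,x7}} A13={{x6},{x1,x6},{x2,x6},{x2,x7},{x1,x2,x6},{x1,x2,x7}} A23={{x1,x6},{x1,x7},{x2,x6},{x2,x7},{x1,x2,x6},{x1,x2,x7},{x1,x4,x7}} A24={{x1,x4},{x1,x4,x7}} A34={{x4,x7},{x1,x4,x7}}
  A123={{x1,x6},{x2,x6},{x2,x7},{x1,x2,x6},{x1,x2,x7}} A234={{x1,x4,x7}}
components per intersection:
  A1: {{x2},{x3},{x6},{x1,x2},{x1,x3},{x1,x6},{x2,x3},{x2,x6},{x2,x7},{x1,x2,x3},{x1,x2,x6},{x1,x2,x7}}
  A2: {{x1},{x2},{x1,x2},{x1,x3},{x1,x4},{x1,x6},{x1,x7},{x2,x3},{x2,x6},{x2,x7},{x1,x2,x3},{x1,x2,x6},{x1,x2,x7},{x1,x4,x7}} {{x5}}
  A3: {{x6},{x1,x6},{x2,x6},{x1,x2,x6}} {{x7},{x1,x7},{x2,x7},{x4,x7},{x1,x2,x7},{x1,x4,x7}}
  A4: {{x4},{x1,x4},{x4,x7},{x1,x4,x7}}
  A12: {{x2},{x1,x2},{x1,x3},{x1,x6},{x2,x3},{x2,x6},{x2,x7},{x1,x2,x3},{x1,x2,x6},{x1,x2,x7}}
  A13: {{x6},{x1,x6},{x2,x6},{x1,x2,x6}} {{x2,x7},{x1,x2,x7}}
  A23: {{x1,x6},{x2,x6},{x1,x2,x6}} {{x1,x7},{x2,x7},{x1,x2,x7},{x1,x4,x7}}
  A24: {{x1,x4},{x1,x4,x7}}
  A34: {{x4,x7},{x1,x4,x7}}
  A123: {{x1,x6},{x2,x6},{x1,x2,x6}} {{x2,x7},{x1,x2,x7}}
  A234: {{x1,x4,x7}}
C dims 6,7,3; δ0: rk 4, SNF 1^4; δ1: rk 3, SNF 1^3
Ȟ^0 = (6 − 4) − 0 = 2, so Ȟ^0 ≅ Z^2
Ȟ^1 = (7 − 3) − 4 = 0, so Ȟ^1 ≅ 0
Ȟ^2 = (3 − 0) − 3 = 0, so Ȟ^2 ≅ 0

Ȟ^0(U;F) ≅ Z^2, Ȟ^1(U;F) ≅ 0 and Ȟ^2(U;F) ≅ 0


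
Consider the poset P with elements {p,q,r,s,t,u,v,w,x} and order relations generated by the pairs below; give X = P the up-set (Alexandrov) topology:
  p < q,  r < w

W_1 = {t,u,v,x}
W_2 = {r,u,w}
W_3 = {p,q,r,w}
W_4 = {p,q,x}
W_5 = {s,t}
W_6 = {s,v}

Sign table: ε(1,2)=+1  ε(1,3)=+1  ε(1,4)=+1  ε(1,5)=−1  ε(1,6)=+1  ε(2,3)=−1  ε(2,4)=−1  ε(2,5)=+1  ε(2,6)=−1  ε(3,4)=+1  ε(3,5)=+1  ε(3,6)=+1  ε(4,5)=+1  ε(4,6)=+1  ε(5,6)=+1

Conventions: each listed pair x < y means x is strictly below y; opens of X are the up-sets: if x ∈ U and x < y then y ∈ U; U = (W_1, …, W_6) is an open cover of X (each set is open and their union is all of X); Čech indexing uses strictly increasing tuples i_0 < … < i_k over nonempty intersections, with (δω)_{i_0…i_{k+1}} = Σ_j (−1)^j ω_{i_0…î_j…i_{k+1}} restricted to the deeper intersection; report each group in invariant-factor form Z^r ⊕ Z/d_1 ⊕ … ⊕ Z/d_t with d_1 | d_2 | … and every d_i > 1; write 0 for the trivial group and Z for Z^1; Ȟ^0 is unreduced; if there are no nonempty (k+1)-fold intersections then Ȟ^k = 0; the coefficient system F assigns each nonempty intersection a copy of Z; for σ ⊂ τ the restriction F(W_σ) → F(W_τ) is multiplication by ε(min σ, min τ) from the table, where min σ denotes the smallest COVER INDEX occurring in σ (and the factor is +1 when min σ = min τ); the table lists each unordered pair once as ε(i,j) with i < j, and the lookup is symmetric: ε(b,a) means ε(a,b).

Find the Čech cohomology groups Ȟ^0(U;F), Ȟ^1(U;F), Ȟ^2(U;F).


nonempty overlaps:
  W12={u} W14={x} W15={t} W16={v} W23={r,w} W34={p,q} W56={s}
C dims 6,7; δ0: rk 6, SNF 1^5·2
degree 0: 6−6−0 = 0 → Ȟ^0 ≅ 0
degree 1: 7−0−6 = 1 plus torsion [2] → Ȟ^1 ≅ Z ⊕ Z/2
degree 2: 0−0−0 = 0 → Ȟ^2 ≅ 0

Ȟ^0(U;F) ≅ 0,  Ȟ^1(U;F) ≅ Z ⊕ Z/2,  Ȟ^2(U;F) ≅ 0


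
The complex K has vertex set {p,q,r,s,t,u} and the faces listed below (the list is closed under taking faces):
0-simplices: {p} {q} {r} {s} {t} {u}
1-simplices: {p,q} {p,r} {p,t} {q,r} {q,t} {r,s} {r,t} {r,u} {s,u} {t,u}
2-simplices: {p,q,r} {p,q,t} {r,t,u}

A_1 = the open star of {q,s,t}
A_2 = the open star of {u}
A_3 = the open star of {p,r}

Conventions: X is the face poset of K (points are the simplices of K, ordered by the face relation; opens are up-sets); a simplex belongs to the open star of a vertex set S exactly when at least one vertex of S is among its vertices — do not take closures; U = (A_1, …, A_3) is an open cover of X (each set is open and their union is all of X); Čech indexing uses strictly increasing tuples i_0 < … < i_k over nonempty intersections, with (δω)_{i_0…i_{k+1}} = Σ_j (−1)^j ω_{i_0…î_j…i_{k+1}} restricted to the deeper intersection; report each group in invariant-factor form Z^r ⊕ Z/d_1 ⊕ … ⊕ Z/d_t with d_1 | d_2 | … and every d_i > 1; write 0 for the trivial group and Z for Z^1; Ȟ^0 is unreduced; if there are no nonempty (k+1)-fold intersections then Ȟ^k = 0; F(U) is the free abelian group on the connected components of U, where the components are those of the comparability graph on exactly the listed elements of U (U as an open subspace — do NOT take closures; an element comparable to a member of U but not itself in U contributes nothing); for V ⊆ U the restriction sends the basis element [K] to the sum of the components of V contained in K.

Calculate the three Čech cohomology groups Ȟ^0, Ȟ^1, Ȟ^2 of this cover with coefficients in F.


intersection data:
  A1={{q},{s},{t},{p,q},{p,t},{q,r},{q,t},{r,s},{r,t},{s,u},{t,u},{p,q,r},{p,q,t},{r,t,u}} A2={{u},{r,u},{s,u},{t,u},{r,t,u}} A3={{p},{r},{p,q},{p,r},{p,t},{q,r},{r,s},{r,t},{r,u},{p,q,r},{p,q,t},{r,t,u}}
  A12={{s,u},{t,u},{r,t,u}} A13={{p,q},{p,t},{q,r},{r,s},{r,t},{p,q,r},{p,q,t},{r,t,u}} A23={{r,u},{r,t,u}}
  A123={{r,t,u}}
components per intersection:
  A1: {{q},{t},{p,q},{p,t},{q,r},{q,t},{r,t},{t,u},{p,q,r},{p,q,t},{r,t,u}} {{s},{r,s},{s,u}}
  A2: {{u},{r,u},{s,u},{t,u},{r,t,u}}
  A3: {{p},{r},{p,q},{p,r},{p,t},{q,r},{r,s},{r,t},{r,u},{p,q,r},{p,q,t},{r,t,u}}
  A12: {{s,u}} {{t,u},{r,t,u}}
  A13: {{p,q},{p,t},{q,r},{p,q,r},{p,q,t}} {{r,s}} {{r,t},{r,t,u}}
  A23: {{r,u},{r,t,u}}
  A123: {{r,t,u}}
C dims 4,6,1; δ0: rk 3, SNF 1^3; δ1: rk 1, SNF 1^1
Ȟ^0 = (4 − 3) − 0 = 1, so Ȟ^0 ≅ Z
Ȟ^1 = (6 − 1) − 3 = 2, so Ȟ^1 ≅ Z^2
Ȟ^2 = (1 − 0) − 1 = 0, so Ȟ^2 ≅ 0

Ȟ^0(U;F) ≅ Z, Ȟ^1(U;F) ≅ Z^2 and Ȟ^2(U;F) ≅ 0


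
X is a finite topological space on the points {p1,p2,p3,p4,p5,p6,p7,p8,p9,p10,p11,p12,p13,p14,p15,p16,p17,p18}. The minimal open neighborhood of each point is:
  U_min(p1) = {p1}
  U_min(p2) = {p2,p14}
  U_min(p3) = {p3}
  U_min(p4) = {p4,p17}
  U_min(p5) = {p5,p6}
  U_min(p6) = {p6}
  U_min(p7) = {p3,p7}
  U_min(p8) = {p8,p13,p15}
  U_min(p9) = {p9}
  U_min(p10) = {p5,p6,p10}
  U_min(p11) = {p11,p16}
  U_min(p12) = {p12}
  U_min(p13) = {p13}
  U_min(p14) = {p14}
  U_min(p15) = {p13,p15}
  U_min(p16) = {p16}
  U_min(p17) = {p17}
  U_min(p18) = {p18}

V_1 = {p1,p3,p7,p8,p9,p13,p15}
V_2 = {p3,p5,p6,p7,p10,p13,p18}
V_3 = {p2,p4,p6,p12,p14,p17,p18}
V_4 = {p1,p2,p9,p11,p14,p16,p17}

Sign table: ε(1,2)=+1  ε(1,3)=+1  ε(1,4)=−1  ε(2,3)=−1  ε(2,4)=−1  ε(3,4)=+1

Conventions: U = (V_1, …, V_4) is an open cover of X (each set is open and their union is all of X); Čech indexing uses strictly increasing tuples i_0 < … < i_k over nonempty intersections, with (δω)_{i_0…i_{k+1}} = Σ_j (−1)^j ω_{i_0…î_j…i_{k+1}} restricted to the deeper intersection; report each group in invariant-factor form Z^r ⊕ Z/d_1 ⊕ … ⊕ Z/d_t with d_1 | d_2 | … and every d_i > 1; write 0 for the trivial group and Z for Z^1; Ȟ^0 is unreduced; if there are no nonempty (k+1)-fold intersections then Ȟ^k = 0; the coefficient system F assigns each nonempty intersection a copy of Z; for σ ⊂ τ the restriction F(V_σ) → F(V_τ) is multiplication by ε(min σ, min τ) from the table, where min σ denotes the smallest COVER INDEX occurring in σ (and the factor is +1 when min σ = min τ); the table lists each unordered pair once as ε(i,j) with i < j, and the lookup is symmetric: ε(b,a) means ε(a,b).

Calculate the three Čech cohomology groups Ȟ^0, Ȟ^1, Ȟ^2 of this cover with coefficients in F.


nonempty intersections:
  V12={p3,p7,p13} V14={p1,p9} V23={p6,p18} V34={p2,p14,p17}
C dims 4,4; δ0: rk 3, SNF 1^3
Ȟ^0: (4−3)−0=1 ⇒ Z
Ȟ^1: (4−0)−3=1 ⇒ Z
Ȟ^2: (0−0)−0=0 ⇒ 0

Ȟ^0 = Z, Ȟ^1 = Z, Ȟ^2 = 0


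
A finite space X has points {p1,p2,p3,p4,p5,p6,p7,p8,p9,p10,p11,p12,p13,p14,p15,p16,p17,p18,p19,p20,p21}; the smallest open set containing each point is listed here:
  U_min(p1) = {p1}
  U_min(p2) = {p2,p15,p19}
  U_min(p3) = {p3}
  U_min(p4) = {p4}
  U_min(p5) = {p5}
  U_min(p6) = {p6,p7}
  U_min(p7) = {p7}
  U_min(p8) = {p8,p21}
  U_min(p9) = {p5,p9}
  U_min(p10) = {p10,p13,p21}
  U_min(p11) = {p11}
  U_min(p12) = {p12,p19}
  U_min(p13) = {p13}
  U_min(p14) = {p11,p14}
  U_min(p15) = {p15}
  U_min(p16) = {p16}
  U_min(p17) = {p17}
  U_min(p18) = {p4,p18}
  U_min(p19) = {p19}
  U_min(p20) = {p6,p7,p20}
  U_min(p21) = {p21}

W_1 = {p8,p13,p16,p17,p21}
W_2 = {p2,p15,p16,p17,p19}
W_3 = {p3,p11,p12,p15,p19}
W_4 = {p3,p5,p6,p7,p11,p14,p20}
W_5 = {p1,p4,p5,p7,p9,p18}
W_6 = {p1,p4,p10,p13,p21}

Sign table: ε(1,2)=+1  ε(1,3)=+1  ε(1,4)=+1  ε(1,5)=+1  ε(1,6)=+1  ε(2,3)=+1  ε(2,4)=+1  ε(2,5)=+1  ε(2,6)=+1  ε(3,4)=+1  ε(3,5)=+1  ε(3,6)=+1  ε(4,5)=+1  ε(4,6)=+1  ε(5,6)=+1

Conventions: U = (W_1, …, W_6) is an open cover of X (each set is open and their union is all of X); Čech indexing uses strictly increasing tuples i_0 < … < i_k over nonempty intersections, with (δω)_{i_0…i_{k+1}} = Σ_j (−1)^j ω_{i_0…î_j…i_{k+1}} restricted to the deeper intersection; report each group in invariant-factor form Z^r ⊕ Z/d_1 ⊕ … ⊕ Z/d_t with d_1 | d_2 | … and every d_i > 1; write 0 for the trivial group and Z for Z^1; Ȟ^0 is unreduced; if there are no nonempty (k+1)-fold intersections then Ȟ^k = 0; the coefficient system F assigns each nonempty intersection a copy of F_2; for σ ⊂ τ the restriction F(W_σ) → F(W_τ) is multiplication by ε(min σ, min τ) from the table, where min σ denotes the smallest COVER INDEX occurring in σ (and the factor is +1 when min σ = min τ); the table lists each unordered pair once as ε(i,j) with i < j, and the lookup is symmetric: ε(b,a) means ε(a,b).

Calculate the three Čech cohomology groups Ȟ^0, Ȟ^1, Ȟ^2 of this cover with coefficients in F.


cover nerve:
  W12={p16,p17} W16={p13,p21} W23={p15,p19} W34={p3,p11} W45={p5,p7} W56={p1,p4}
C dims 6,6; δ0: rk_F2 5
Ȟ^0: (6−5)−0=1 ⇒ Z/2
Ȟ^1: (6−0)−5=1 ⇒ Z/2
Ȟ^2: (0−0)−0=0 ⇒ 0

Ȟ^0(U;F) ≅ Z/2, Ȟ^1(U;F) ≅ Z/2 and Ȟ^2(U;F) ≅ 0


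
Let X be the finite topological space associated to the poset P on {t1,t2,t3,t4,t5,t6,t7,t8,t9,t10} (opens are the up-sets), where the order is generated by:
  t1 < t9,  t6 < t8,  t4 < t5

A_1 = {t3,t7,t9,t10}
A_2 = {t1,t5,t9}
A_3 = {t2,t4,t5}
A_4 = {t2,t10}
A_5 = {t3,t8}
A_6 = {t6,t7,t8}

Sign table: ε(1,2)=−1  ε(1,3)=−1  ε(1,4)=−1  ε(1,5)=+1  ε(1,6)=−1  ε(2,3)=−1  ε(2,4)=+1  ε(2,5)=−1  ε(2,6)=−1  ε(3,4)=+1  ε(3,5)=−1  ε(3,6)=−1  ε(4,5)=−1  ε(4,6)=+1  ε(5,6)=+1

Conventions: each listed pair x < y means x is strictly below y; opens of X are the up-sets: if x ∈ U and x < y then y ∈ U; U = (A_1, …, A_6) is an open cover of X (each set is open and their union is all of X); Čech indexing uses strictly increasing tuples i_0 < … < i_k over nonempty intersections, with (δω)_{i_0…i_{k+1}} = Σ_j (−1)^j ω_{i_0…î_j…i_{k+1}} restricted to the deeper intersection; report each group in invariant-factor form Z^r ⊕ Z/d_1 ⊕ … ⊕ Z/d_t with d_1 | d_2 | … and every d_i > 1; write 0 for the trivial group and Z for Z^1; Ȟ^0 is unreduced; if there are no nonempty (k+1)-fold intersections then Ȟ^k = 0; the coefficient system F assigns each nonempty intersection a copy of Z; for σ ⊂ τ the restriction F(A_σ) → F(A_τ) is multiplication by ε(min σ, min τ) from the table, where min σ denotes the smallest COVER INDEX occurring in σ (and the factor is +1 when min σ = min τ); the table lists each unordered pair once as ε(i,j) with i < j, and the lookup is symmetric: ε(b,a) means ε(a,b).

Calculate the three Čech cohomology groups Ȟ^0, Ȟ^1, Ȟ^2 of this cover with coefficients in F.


Ȟ^0 ≅ 0, Ȟ^1 ≅ Z ⊕ Z/2, Ȟ^2 ≅ 0

nerve simplices:
  A12={t9} A14={t10} A15={t3} A16={t7} A23={t5} A34={t2} A56={t8}
C dims 6,7; δ0: rk 6, SNF 1^5·2
degree 0: 6−6−0 = 0 → Ȟ^0 ≅ 0
degree 1: 7−0−6 = 1 plus torsion [2] → Ȟ^1 ≅ Z ⊕ Z/2
degree 2: 0−0−0 = 0 → Ȟ^2 ≅ 0


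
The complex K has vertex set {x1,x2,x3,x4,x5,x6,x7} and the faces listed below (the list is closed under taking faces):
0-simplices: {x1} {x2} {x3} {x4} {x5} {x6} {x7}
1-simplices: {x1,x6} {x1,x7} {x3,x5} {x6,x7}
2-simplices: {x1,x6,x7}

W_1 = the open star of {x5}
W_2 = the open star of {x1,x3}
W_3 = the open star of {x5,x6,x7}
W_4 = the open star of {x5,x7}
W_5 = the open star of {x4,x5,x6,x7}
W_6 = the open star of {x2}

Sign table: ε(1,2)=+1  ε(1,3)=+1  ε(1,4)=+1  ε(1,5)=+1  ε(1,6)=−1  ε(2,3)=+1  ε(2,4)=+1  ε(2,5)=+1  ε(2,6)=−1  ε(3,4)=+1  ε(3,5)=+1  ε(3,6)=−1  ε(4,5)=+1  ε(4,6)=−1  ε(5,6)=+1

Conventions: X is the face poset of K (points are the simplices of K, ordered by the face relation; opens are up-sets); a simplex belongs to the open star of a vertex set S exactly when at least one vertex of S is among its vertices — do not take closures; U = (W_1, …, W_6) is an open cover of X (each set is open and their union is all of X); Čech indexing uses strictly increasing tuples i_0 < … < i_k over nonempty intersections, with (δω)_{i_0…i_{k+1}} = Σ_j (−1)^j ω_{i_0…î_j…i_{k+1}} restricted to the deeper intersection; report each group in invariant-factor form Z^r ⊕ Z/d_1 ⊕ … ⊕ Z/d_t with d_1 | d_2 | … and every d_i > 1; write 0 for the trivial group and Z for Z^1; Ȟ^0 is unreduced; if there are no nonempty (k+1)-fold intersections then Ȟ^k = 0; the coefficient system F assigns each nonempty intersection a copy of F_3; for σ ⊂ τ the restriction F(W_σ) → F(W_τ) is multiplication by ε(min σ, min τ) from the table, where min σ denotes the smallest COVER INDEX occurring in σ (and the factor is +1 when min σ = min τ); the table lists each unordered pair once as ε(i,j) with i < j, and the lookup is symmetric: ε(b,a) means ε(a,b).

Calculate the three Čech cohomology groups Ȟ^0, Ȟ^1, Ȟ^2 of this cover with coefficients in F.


Ȟ^0(U;F) ≅ Z/3 ⊕ Z/3, Ȟ^1(U;F) ≅ 0, Ȟ^2(U;F) ≅ 0

nerve of the cover:
  W1={{x5},{x3,x5}} W2={{x1},{x3},{x1,x6},{x1,x7},{x3,x5},{x1,x6,x7}} W3={{x5},{x6},{x7},{x1,x6},{x1,x7},{x3,x5},{x6,x7},{x1,x6,x7}} W4={{x5},{x7},{x1,x7},{x3,x5},{x6,x7},{x1,x6,x7}} W5={{x4},{x5},{x6},{x7},{x1,x6},{x1,x7},{x3,x5},{x6,x7},{x1,x6,x7}} W6={{x2}}
  W12={{x3,x5}} W13={{x5},{x3,x5}} W14={{x5},{x3,x5}} W15={{x5},{x3,x5}} W23={{x1,x6},{x1,x7},{x3,x5},{x1,x6,x7}} W24={{x1,x7},{x3,x5},{x1,x6,x7}} W25={{x1,x6},{x1,x7},{x3,x5},{x1,x6,x7}} W34={{x5},{x7},{x1,x7},{x3,x5},{x6,x7},{x1,x6,x7}} W35={{x5},{x6},{x7},{x1,x6},{x1,x7},{x3,x5},{x6,x7},{x1,x6,x7}} W45={{x5},{x7},{x1,x7},{x3,x5},{x6,x7},{x1,x6,x7}}
  W123={{x3,x5}} W124={{x3,x5}} W125={{x3,x5}} W134={{x5},{x3,x5}} W135={{x5},{x3,x5}} W145={{x5},{x3,x5}} W234={{x1,x7},{x3,x5},{x1,x6,x7}} W235={{x1,x6},{x1,x7},{x3,x5},{x1,x6,x7}} W245={{x1,x7},{x3,x5},{x1,x6,x7}} W345={{x5},{x7},{x1,x7},{x3,x5},{x6,x7},{x1,x6,x7}}
  W1234={{x3,x5}} W1235={{x3,x5}} W1245={{x3,x5}} W1345={{x5},{x3,x5}} W2345={{x1,x7},{x3,x5},{x1,x6,x7}}
  W12345={{x3,x5}}
C dims 6,10,10,5; δ0: rk_F3 4; δ1: rk_F3 6; δ2: rk_F3 4
Ȟ^0 = (6 − 4) − 0 = 2, so Ȟ^0 ≅ Z/3 ⊕ Z/3
Ȟ^1 = (10 − 6) − 4 = 0, so Ȟ^1 ≅ 0
Ȟ^2 = (10 − 4) − 6 = 0, so Ȟ^2 ≅ 0


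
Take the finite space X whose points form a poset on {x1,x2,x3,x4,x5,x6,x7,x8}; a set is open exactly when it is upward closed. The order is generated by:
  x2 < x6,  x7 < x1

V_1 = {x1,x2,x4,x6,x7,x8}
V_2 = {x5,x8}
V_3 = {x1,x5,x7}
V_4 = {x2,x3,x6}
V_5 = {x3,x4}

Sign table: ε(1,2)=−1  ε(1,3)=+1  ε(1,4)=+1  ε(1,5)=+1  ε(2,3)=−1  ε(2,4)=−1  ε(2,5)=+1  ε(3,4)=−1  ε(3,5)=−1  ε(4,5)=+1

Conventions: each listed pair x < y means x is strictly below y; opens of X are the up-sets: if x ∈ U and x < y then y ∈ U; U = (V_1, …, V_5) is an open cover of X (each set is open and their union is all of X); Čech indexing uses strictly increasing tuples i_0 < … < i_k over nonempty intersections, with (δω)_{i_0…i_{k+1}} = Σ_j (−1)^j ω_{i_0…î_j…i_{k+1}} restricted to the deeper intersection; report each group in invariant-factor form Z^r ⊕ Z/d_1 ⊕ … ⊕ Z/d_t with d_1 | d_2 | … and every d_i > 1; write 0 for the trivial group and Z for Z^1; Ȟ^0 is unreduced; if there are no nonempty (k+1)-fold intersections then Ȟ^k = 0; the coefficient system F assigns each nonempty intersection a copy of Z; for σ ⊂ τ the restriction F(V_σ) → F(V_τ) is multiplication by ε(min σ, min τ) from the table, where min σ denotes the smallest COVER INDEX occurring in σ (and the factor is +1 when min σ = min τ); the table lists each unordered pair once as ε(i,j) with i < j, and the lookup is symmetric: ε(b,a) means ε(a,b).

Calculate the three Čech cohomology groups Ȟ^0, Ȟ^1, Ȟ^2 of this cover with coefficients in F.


intersection data:
  V12={x8} V13={x1,x7} V14={x2,x6} V15={x4} V23={x5} V45={x3}
C dims 5,6; δ0: rk 4, SNF 1^4
Ȟ^0 = (5 − 4) − 0 = 1, so Ȟ^0 ≅ Z
Ȟ^1 = (6 − 0) − 4 = 2, so Ȟ^1 ≅ Z^2
Ȟ^2 = (0 − 0) − 0 = 0, so Ȟ^2 ≅ 0

Ȟ^0 = Z,  Ȟ^1 = Z^2,  Ȟ^2 = 0


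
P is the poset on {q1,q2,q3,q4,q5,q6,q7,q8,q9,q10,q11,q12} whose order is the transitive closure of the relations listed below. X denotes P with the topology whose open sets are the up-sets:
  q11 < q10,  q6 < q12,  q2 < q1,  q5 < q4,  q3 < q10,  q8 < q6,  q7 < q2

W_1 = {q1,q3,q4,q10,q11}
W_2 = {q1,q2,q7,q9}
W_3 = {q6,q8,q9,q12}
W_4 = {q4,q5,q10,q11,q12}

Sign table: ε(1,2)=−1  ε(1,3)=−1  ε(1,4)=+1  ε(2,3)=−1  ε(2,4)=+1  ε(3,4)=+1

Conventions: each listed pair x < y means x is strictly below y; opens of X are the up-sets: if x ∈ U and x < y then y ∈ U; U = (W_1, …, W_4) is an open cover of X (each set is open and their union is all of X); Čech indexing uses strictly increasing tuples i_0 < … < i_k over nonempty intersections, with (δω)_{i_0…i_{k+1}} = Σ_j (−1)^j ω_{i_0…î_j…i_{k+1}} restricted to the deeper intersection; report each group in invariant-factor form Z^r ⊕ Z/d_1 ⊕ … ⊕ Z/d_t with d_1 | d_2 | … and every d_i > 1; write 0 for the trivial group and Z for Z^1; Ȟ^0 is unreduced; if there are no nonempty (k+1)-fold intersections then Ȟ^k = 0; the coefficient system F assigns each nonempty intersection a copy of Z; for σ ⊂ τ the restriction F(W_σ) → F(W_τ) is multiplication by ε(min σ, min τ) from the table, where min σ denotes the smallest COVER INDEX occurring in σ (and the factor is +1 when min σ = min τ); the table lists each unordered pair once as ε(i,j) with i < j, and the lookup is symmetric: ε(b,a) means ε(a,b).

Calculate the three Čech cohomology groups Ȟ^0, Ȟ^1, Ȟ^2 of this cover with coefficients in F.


nerve of the cover:
  W12={q1} W14={q4,q10,q11} W23={q9} W34={q12}
C dims 4,4; δ0: rk 3, SNF 1^3
Ȟ^0 = (4 − 3) − 0 = 1, so Ȟ^0 ≅ Z
Ȟ^1 = (4 − 0) − 3 = 1, so Ȟ^1 ≅ Z
Ȟ^2 = (0 − 0) − 0 = 0, so Ȟ^2 ≅ 0

Ȟ^0(U;F) ≅ Z, Ȟ^1(U;F) ≅ Z and Ȟ^2(U;F) ≅ 0
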